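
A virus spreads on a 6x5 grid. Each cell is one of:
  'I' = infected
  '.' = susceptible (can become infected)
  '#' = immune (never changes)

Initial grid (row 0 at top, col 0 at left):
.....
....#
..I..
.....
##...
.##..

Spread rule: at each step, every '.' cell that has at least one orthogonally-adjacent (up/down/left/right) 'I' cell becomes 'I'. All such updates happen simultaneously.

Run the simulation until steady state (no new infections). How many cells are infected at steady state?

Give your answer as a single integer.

Step 0 (initial): 1 infected
Step 1: +4 new -> 5 infected
Step 2: +8 new -> 13 infected
Step 3: +6 new -> 19 infected
Step 4: +4 new -> 23 infected
Step 5: +1 new -> 24 infected
Step 6: +0 new -> 24 infected

Answer: 24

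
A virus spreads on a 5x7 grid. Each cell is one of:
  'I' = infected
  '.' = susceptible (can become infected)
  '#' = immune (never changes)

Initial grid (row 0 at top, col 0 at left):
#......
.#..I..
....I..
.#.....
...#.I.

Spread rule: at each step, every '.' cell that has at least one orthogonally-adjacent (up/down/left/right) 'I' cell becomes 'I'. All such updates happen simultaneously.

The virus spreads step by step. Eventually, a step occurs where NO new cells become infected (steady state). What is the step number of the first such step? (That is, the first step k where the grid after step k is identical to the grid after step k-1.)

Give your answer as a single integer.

Answer: 7

Derivation:
Step 0 (initial): 3 infected
Step 1: +9 new -> 12 infected
Step 2: +8 new -> 20 infected
Step 3: +4 new -> 24 infected
Step 4: +3 new -> 27 infected
Step 5: +3 new -> 30 infected
Step 6: +1 new -> 31 infected
Step 7: +0 new -> 31 infected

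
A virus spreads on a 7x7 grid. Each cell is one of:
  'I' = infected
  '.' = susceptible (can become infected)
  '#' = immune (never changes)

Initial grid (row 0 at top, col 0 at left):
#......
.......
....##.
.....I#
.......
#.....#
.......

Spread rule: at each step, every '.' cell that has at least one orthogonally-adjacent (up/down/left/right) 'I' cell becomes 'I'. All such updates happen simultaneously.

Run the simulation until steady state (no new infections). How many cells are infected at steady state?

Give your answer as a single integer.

Step 0 (initial): 1 infected
Step 1: +2 new -> 3 infected
Step 2: +4 new -> 7 infected
Step 3: +5 new -> 12 infected
Step 4: +7 new -> 19 infected
Step 5: +8 new -> 27 infected
Step 6: +8 new -> 35 infected
Step 7: +5 new -> 40 infected
Step 8: +3 new -> 43 infected
Step 9: +0 new -> 43 infected

Answer: 43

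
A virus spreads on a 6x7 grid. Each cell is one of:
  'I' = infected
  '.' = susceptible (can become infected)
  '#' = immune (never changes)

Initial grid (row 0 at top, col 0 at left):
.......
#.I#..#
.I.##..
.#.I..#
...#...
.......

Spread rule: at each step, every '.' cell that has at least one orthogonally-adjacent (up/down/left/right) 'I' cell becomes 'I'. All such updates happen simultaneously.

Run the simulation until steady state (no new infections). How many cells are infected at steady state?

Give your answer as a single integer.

Answer: 34

Derivation:
Step 0 (initial): 3 infected
Step 1: +6 new -> 9 infected
Step 2: +6 new -> 15 infected
Step 3: +8 new -> 23 infected
Step 4: +9 new -> 32 infected
Step 5: +2 new -> 34 infected
Step 6: +0 new -> 34 infected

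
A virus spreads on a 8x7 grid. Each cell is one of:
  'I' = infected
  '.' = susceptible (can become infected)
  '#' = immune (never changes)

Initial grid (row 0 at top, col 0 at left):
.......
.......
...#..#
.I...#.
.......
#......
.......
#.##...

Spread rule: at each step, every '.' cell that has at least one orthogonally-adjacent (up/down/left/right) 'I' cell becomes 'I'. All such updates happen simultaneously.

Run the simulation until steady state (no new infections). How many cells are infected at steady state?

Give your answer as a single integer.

Step 0 (initial): 1 infected
Step 1: +4 new -> 5 infected
Step 2: +7 new -> 12 infected
Step 3: +7 new -> 19 infected
Step 4: +9 new -> 28 infected
Step 5: +6 new -> 34 infected
Step 6: +5 new -> 39 infected
Step 7: +6 new -> 45 infected
Step 8: +3 new -> 48 infected
Step 9: +1 new -> 49 infected
Step 10: +0 new -> 49 infected

Answer: 49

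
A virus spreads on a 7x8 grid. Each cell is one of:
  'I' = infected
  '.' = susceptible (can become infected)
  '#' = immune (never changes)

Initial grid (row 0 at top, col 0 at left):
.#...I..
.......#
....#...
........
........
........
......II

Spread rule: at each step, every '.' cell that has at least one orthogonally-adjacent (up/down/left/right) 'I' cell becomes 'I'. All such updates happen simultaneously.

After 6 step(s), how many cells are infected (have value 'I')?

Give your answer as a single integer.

Step 0 (initial): 3 infected
Step 1: +6 new -> 9 infected
Step 2: +9 new -> 18 infected
Step 3: +9 new -> 27 infected
Step 4: +7 new -> 34 infected
Step 5: +6 new -> 40 infected
Step 6: +6 new -> 46 infected

Answer: 46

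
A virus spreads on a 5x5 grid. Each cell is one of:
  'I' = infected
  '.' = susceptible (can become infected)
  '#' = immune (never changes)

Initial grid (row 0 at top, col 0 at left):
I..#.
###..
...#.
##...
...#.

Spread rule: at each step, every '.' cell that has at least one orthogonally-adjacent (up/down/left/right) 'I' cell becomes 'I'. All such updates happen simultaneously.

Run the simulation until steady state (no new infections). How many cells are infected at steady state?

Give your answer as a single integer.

Step 0 (initial): 1 infected
Step 1: +1 new -> 2 infected
Step 2: +1 new -> 3 infected
Step 3: +0 new -> 3 infected

Answer: 3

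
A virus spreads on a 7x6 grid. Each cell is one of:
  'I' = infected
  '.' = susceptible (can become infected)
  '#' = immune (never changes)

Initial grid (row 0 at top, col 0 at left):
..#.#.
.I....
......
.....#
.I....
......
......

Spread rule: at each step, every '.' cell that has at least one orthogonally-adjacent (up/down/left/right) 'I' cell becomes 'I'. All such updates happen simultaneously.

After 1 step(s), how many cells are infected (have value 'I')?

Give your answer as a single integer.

Step 0 (initial): 2 infected
Step 1: +8 new -> 10 infected

Answer: 10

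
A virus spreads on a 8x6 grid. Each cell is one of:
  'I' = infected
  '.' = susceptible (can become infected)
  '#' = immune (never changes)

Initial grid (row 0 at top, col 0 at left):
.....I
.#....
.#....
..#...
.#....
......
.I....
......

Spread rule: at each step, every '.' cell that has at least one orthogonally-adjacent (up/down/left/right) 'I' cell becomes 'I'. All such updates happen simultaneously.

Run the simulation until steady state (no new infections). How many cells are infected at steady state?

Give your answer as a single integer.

Answer: 44

Derivation:
Step 0 (initial): 2 infected
Step 1: +6 new -> 8 infected
Step 2: +8 new -> 16 infected
Step 3: +9 new -> 25 infected
Step 4: +10 new -> 35 infected
Step 5: +8 new -> 43 infected
Step 6: +1 new -> 44 infected
Step 7: +0 new -> 44 infected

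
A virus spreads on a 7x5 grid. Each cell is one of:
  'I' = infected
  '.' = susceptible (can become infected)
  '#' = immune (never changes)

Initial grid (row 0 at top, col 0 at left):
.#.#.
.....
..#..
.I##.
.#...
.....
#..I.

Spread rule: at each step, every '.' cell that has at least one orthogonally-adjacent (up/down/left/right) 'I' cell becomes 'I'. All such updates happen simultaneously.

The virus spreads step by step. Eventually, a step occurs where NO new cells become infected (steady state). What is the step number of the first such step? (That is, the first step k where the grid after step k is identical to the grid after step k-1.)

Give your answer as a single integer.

Answer: 7

Derivation:
Step 0 (initial): 2 infected
Step 1: +5 new -> 7 infected
Step 2: +7 new -> 14 infected
Step 3: +6 new -> 20 infected
Step 4: +4 new -> 24 infected
Step 5: +3 new -> 27 infected
Step 6: +1 new -> 28 infected
Step 7: +0 new -> 28 infected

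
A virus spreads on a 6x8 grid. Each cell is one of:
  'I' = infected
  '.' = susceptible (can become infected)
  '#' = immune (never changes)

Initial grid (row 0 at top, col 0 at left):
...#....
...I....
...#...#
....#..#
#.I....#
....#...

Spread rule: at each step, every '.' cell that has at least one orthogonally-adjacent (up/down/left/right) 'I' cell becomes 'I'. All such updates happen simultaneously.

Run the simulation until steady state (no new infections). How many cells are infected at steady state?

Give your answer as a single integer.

Answer: 40

Derivation:
Step 0 (initial): 2 infected
Step 1: +6 new -> 8 infected
Step 2: +11 new -> 19 infected
Step 3: +9 new -> 28 infected
Step 4: +8 new -> 36 infected
Step 5: +3 new -> 39 infected
Step 6: +1 new -> 40 infected
Step 7: +0 new -> 40 infected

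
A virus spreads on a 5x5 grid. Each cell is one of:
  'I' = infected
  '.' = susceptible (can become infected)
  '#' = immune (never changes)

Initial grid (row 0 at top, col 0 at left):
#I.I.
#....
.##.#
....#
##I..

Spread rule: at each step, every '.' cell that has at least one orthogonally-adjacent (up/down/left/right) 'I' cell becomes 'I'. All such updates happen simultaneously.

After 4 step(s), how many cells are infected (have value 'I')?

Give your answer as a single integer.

Step 0 (initial): 3 infected
Step 1: +6 new -> 9 infected
Step 2: +6 new -> 15 infected
Step 3: +1 new -> 16 infected
Step 4: +1 new -> 17 infected

Answer: 17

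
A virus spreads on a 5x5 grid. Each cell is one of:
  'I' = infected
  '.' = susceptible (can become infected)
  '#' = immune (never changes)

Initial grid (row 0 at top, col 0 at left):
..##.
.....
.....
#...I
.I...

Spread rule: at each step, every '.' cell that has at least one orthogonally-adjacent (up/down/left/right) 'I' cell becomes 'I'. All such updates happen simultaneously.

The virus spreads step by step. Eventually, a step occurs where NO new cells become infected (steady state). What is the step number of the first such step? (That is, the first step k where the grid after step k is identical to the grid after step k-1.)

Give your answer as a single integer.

Answer: 6

Derivation:
Step 0 (initial): 2 infected
Step 1: +6 new -> 8 infected
Step 2: +5 new -> 13 infected
Step 3: +5 new -> 18 infected
Step 4: +3 new -> 21 infected
Step 5: +1 new -> 22 infected
Step 6: +0 new -> 22 infected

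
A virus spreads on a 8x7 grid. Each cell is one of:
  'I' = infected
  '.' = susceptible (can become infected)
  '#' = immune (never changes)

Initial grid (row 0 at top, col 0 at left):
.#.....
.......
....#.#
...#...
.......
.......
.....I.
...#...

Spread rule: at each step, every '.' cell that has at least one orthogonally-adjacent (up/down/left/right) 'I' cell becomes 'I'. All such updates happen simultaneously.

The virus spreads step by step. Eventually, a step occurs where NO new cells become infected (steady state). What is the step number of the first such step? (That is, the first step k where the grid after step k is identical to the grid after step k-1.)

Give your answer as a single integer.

Step 0 (initial): 1 infected
Step 1: +4 new -> 5 infected
Step 2: +6 new -> 11 infected
Step 3: +5 new -> 16 infected
Step 4: +7 new -> 23 infected
Step 5: +5 new -> 28 infected
Step 6: +7 new -> 35 infected
Step 7: +6 new -> 41 infected
Step 8: +5 new -> 46 infected
Step 9: +3 new -> 49 infected
Step 10: +1 new -> 50 infected
Step 11: +1 new -> 51 infected
Step 12: +0 new -> 51 infected

Answer: 12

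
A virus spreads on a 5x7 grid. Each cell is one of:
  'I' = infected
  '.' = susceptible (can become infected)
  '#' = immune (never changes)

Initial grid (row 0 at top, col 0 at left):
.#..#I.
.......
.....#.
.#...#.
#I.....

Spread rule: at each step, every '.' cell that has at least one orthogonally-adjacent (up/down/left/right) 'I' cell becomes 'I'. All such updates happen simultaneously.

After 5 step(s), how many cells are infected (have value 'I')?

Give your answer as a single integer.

Answer: 26

Derivation:
Step 0 (initial): 2 infected
Step 1: +3 new -> 5 infected
Step 2: +4 new -> 9 infected
Step 3: +6 new -> 15 infected
Step 4: +7 new -> 22 infected
Step 5: +4 new -> 26 infected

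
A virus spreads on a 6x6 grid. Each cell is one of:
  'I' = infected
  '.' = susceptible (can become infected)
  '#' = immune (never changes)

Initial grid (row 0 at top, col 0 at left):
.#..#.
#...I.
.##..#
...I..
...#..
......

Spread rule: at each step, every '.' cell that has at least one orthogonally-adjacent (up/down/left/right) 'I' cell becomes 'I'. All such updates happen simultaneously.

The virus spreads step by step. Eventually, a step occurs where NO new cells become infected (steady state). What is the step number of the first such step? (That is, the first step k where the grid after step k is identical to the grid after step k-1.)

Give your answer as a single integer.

Step 0 (initial): 2 infected
Step 1: +6 new -> 8 infected
Step 2: +7 new -> 15 infected
Step 3: +7 new -> 22 infected
Step 4: +5 new -> 27 infected
Step 5: +1 new -> 28 infected
Step 6: +0 new -> 28 infected

Answer: 6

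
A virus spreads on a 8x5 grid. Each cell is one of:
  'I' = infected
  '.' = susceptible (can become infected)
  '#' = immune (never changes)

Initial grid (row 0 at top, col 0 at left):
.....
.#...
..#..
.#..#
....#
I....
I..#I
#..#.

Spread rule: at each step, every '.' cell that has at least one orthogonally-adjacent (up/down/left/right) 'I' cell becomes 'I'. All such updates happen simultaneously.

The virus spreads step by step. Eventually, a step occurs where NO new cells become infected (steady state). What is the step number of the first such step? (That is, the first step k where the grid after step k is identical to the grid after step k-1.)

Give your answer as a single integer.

Answer: 9

Derivation:
Step 0 (initial): 3 infected
Step 1: +5 new -> 8 infected
Step 2: +6 new -> 14 infected
Step 3: +4 new -> 18 infected
Step 4: +4 new -> 22 infected
Step 5: +2 new -> 24 infected
Step 6: +3 new -> 27 infected
Step 7: +4 new -> 31 infected
Step 8: +1 new -> 32 infected
Step 9: +0 new -> 32 infected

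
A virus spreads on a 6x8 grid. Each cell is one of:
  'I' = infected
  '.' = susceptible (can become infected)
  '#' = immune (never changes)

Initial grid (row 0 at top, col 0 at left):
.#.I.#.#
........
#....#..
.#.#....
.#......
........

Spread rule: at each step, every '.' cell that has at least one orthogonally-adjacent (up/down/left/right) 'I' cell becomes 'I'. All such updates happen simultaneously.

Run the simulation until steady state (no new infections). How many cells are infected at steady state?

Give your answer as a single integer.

Step 0 (initial): 1 infected
Step 1: +3 new -> 4 infected
Step 2: +3 new -> 7 infected
Step 3: +4 new -> 11 infected
Step 4: +5 new -> 16 infected
Step 5: +7 new -> 23 infected
Step 6: +6 new -> 29 infected
Step 7: +5 new -> 34 infected
Step 8: +3 new -> 37 infected
Step 9: +2 new -> 39 infected
Step 10: +1 new -> 40 infected
Step 11: +0 new -> 40 infected

Answer: 40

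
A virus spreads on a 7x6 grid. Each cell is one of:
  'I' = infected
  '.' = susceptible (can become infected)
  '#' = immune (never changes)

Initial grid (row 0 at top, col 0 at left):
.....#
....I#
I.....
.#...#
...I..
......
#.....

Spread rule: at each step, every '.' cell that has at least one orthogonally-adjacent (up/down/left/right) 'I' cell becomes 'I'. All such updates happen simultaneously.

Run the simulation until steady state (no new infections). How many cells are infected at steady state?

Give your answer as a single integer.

Step 0 (initial): 3 infected
Step 1: +10 new -> 13 infected
Step 2: +15 new -> 28 infected
Step 3: +7 new -> 35 infected
Step 4: +2 new -> 37 infected
Step 5: +0 new -> 37 infected

Answer: 37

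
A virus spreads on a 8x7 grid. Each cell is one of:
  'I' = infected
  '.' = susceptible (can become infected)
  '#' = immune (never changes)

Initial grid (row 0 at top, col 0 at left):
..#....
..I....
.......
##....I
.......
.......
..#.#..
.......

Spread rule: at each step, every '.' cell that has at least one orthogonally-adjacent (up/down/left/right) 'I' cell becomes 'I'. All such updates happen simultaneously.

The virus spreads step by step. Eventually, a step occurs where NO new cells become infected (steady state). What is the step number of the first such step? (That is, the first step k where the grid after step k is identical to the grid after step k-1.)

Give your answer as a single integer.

Step 0 (initial): 2 infected
Step 1: +6 new -> 8 infected
Step 2: +12 new -> 20 infected
Step 3: +11 new -> 31 infected
Step 4: +7 new -> 38 infected
Step 5: +4 new -> 42 infected
Step 6: +4 new -> 46 infected
Step 7: +3 new -> 49 infected
Step 8: +2 new -> 51 infected
Step 9: +0 new -> 51 infected

Answer: 9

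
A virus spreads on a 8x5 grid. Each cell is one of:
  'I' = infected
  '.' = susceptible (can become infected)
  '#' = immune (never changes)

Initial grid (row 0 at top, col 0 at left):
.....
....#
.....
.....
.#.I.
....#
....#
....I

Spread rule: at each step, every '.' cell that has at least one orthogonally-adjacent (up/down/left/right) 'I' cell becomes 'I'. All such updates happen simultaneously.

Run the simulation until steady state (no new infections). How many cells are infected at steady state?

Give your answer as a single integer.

Answer: 36

Derivation:
Step 0 (initial): 2 infected
Step 1: +5 new -> 7 infected
Step 2: +6 new -> 13 infected
Step 3: +7 new -> 20 infected
Step 4: +7 new -> 27 infected
Step 5: +6 new -> 33 infected
Step 6: +2 new -> 35 infected
Step 7: +1 new -> 36 infected
Step 8: +0 new -> 36 infected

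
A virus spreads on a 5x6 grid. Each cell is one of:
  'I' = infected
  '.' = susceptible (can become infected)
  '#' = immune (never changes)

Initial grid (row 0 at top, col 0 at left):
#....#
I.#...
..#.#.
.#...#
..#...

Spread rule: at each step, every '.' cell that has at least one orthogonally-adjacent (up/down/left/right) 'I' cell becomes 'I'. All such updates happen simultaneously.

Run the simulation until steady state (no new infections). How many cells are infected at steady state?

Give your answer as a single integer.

Step 0 (initial): 1 infected
Step 1: +2 new -> 3 infected
Step 2: +3 new -> 6 infected
Step 3: +2 new -> 8 infected
Step 4: +2 new -> 10 infected
Step 5: +2 new -> 12 infected
Step 6: +2 new -> 14 infected
Step 7: +2 new -> 16 infected
Step 8: +4 new -> 20 infected
Step 9: +1 new -> 21 infected
Step 10: +1 new -> 22 infected
Step 11: +0 new -> 22 infected

Answer: 22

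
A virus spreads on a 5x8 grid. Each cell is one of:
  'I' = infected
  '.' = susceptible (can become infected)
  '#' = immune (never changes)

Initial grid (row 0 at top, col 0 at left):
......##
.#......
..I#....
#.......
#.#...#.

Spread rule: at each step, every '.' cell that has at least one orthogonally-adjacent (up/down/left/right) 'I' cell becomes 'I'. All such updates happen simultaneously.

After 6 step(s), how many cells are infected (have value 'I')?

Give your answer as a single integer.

Step 0 (initial): 1 infected
Step 1: +3 new -> 4 infected
Step 2: +5 new -> 9 infected
Step 3: +7 new -> 16 infected
Step 4: +6 new -> 22 infected
Step 5: +5 new -> 27 infected
Step 6: +3 new -> 30 infected

Answer: 30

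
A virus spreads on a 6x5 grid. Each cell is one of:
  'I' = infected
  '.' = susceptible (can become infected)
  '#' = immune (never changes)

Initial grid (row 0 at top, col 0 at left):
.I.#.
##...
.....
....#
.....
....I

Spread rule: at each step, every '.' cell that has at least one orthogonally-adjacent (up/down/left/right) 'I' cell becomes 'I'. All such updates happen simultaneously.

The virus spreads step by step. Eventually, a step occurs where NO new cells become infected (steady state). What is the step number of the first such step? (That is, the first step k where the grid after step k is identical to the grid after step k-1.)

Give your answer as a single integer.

Step 0 (initial): 2 infected
Step 1: +4 new -> 6 infected
Step 2: +3 new -> 9 infected
Step 3: +5 new -> 14 infected
Step 4: +6 new -> 20 infected
Step 5: +5 new -> 25 infected
Step 6: +1 new -> 26 infected
Step 7: +0 new -> 26 infected

Answer: 7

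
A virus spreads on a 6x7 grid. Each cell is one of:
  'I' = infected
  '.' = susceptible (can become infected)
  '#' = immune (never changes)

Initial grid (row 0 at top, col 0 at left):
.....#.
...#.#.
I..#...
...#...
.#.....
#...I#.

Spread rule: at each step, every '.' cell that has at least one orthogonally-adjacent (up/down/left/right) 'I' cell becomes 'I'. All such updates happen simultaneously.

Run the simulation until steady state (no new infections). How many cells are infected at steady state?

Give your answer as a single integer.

Answer: 34

Derivation:
Step 0 (initial): 2 infected
Step 1: +5 new -> 7 infected
Step 2: +9 new -> 16 infected
Step 3: +8 new -> 24 infected
Step 4: +5 new -> 29 infected
Step 5: +3 new -> 32 infected
Step 6: +1 new -> 33 infected
Step 7: +1 new -> 34 infected
Step 8: +0 new -> 34 infected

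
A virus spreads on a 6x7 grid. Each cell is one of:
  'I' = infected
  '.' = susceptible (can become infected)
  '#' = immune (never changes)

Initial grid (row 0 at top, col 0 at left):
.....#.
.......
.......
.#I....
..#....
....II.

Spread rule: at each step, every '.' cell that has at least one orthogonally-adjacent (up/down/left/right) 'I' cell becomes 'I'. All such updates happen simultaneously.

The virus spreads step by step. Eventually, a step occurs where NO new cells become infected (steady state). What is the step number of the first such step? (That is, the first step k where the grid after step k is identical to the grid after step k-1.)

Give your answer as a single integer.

Answer: 7

Derivation:
Step 0 (initial): 3 infected
Step 1: +6 new -> 9 infected
Step 2: +8 new -> 17 infected
Step 3: +8 new -> 25 infected
Step 4: +9 new -> 34 infected
Step 5: +4 new -> 38 infected
Step 6: +1 new -> 39 infected
Step 7: +0 new -> 39 infected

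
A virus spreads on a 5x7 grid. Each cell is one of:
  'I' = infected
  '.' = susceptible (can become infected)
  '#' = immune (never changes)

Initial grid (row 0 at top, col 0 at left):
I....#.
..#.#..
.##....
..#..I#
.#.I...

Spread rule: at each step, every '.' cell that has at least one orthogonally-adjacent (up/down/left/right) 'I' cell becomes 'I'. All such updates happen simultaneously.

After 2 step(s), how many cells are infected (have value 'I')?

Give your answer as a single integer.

Answer: 19

Derivation:
Step 0 (initial): 3 infected
Step 1: +8 new -> 11 infected
Step 2: +8 new -> 19 infected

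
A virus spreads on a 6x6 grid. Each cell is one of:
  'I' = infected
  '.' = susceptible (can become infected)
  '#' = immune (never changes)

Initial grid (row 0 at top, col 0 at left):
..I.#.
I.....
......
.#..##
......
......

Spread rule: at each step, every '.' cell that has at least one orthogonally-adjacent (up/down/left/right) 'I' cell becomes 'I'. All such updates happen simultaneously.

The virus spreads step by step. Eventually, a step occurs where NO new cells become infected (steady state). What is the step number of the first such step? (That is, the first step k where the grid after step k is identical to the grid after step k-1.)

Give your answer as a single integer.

Step 0 (initial): 2 infected
Step 1: +6 new -> 8 infected
Step 2: +4 new -> 12 infected
Step 3: +4 new -> 16 infected
Step 4: +6 new -> 22 infected
Step 5: +5 new -> 27 infected
Step 6: +2 new -> 29 infected
Step 7: +2 new -> 31 infected
Step 8: +1 new -> 32 infected
Step 9: +0 new -> 32 infected

Answer: 9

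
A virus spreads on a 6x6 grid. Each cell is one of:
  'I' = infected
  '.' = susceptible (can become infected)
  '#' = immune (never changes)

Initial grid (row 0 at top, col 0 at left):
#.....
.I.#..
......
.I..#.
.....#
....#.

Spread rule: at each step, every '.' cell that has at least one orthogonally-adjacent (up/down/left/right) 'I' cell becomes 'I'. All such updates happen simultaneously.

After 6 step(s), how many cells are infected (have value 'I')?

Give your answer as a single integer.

Step 0 (initial): 2 infected
Step 1: +7 new -> 9 infected
Step 2: +7 new -> 16 infected
Step 3: +5 new -> 21 infected
Step 4: +4 new -> 25 infected
Step 5: +3 new -> 28 infected
Step 6: +2 new -> 30 infected

Answer: 30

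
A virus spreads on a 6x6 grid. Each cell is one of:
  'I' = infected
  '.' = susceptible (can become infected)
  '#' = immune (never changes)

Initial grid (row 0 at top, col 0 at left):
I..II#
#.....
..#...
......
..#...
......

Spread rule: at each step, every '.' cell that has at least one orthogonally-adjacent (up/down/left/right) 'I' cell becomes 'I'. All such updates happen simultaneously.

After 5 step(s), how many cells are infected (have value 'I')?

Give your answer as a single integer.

Step 0 (initial): 3 infected
Step 1: +4 new -> 7 infected
Step 2: +5 new -> 12 infected
Step 3: +4 new -> 16 infected
Step 4: +6 new -> 22 infected
Step 5: +5 new -> 27 infected

Answer: 27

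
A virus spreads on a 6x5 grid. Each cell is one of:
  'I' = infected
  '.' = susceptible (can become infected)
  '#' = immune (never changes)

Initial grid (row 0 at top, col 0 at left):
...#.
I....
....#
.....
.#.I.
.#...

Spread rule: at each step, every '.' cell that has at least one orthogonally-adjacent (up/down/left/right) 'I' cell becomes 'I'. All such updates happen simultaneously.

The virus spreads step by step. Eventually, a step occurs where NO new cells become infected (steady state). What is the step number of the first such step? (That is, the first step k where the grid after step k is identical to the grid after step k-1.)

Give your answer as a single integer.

Answer: 6

Derivation:
Step 0 (initial): 2 infected
Step 1: +7 new -> 9 infected
Step 2: +9 new -> 18 infected
Step 3: +5 new -> 23 infected
Step 4: +2 new -> 25 infected
Step 5: +1 new -> 26 infected
Step 6: +0 new -> 26 infected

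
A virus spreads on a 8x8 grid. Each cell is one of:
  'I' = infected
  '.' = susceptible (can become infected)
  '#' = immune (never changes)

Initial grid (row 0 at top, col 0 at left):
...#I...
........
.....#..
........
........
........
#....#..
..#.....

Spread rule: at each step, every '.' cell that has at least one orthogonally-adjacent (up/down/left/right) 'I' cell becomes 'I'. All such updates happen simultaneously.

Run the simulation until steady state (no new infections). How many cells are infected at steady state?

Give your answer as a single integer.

Answer: 59

Derivation:
Step 0 (initial): 1 infected
Step 1: +2 new -> 3 infected
Step 2: +4 new -> 7 infected
Step 3: +5 new -> 12 infected
Step 4: +8 new -> 20 infected
Step 5: +9 new -> 29 infected
Step 6: +9 new -> 38 infected
Step 7: +7 new -> 45 infected
Step 8: +7 new -> 52 infected
Step 9: +4 new -> 56 infected
Step 10: +2 new -> 58 infected
Step 11: +1 new -> 59 infected
Step 12: +0 new -> 59 infected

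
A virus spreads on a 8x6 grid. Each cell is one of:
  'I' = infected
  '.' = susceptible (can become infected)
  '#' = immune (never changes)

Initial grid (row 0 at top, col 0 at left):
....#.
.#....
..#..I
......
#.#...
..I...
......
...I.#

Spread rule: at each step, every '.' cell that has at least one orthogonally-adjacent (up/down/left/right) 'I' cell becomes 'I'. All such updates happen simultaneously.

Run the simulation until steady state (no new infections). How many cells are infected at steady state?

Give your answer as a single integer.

Answer: 42

Derivation:
Step 0 (initial): 3 infected
Step 1: +9 new -> 12 infected
Step 2: +12 new -> 24 infected
Step 3: +8 new -> 32 infected
Step 4: +5 new -> 37 infected
Step 5: +2 new -> 39 infected
Step 6: +2 new -> 41 infected
Step 7: +1 new -> 42 infected
Step 8: +0 new -> 42 infected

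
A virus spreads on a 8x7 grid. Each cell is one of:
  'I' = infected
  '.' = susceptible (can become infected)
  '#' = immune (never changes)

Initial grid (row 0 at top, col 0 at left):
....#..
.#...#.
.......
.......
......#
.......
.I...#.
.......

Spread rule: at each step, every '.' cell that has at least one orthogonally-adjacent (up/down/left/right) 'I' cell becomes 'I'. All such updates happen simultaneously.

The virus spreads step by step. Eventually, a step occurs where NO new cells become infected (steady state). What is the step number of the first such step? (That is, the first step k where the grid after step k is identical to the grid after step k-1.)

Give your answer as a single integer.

Answer: 13

Derivation:
Step 0 (initial): 1 infected
Step 1: +4 new -> 5 infected
Step 2: +6 new -> 11 infected
Step 3: +6 new -> 17 infected
Step 4: +6 new -> 23 infected
Step 5: +6 new -> 29 infected
Step 6: +7 new -> 36 infected
Step 7: +6 new -> 42 infected
Step 8: +5 new -> 47 infected
Step 9: +1 new -> 48 infected
Step 10: +1 new -> 49 infected
Step 11: +1 new -> 50 infected
Step 12: +1 new -> 51 infected
Step 13: +0 new -> 51 infected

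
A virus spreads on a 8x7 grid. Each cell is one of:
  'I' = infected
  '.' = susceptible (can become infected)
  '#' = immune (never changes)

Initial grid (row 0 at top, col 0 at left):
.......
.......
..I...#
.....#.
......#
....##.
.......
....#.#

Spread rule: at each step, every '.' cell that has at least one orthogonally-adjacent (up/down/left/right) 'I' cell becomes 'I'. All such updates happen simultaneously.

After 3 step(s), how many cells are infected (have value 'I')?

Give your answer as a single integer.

Answer: 23

Derivation:
Step 0 (initial): 1 infected
Step 1: +4 new -> 5 infected
Step 2: +8 new -> 13 infected
Step 3: +10 new -> 23 infected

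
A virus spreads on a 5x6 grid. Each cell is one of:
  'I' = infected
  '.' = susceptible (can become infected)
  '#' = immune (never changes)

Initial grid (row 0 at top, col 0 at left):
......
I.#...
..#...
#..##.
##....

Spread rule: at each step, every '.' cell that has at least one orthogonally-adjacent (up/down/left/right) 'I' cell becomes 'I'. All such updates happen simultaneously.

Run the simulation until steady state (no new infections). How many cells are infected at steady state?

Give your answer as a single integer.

Step 0 (initial): 1 infected
Step 1: +3 new -> 4 infected
Step 2: +2 new -> 6 infected
Step 3: +2 new -> 8 infected
Step 4: +2 new -> 10 infected
Step 5: +3 new -> 13 infected
Step 6: +4 new -> 17 infected
Step 7: +3 new -> 20 infected
Step 8: +2 new -> 22 infected
Step 9: +1 new -> 23 infected
Step 10: +0 new -> 23 infected

Answer: 23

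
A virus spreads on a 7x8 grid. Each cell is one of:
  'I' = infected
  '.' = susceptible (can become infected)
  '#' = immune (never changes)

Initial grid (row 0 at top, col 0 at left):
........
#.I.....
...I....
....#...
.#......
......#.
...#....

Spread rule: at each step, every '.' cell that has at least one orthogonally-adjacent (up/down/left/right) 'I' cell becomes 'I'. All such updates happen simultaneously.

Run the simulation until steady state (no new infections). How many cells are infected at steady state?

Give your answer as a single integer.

Step 0 (initial): 2 infected
Step 1: +6 new -> 8 infected
Step 2: +7 new -> 15 infected
Step 3: +10 new -> 25 infected
Step 4: +8 new -> 33 infected
Step 5: +9 new -> 42 infected
Step 6: +5 new -> 47 infected
Step 7: +3 new -> 50 infected
Step 8: +1 new -> 51 infected
Step 9: +0 new -> 51 infected

Answer: 51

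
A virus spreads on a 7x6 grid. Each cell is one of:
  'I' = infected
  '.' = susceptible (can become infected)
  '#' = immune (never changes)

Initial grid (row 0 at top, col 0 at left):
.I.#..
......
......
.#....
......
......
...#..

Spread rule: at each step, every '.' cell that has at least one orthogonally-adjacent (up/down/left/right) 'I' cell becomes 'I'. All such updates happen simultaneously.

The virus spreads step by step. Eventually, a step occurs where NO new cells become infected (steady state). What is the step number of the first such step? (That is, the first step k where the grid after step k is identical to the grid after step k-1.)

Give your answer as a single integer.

Answer: 11

Derivation:
Step 0 (initial): 1 infected
Step 1: +3 new -> 4 infected
Step 2: +3 new -> 7 infected
Step 3: +3 new -> 10 infected
Step 4: +4 new -> 14 infected
Step 5: +6 new -> 20 infected
Step 6: +7 new -> 27 infected
Step 7: +6 new -> 33 infected
Step 8: +3 new -> 36 infected
Step 9: +2 new -> 38 infected
Step 10: +1 new -> 39 infected
Step 11: +0 new -> 39 infected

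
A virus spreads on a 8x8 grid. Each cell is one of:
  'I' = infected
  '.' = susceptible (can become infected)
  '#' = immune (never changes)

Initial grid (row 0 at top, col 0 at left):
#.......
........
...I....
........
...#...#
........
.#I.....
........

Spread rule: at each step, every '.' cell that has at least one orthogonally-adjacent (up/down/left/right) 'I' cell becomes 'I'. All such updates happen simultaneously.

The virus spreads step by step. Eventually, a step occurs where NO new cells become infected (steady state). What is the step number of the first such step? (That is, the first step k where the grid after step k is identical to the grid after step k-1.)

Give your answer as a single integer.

Answer: 7

Derivation:
Step 0 (initial): 2 infected
Step 1: +7 new -> 9 infected
Step 2: +13 new -> 22 infected
Step 3: +15 new -> 37 infected
Step 4: +13 new -> 50 infected
Step 5: +7 new -> 57 infected
Step 6: +3 new -> 60 infected
Step 7: +0 new -> 60 infected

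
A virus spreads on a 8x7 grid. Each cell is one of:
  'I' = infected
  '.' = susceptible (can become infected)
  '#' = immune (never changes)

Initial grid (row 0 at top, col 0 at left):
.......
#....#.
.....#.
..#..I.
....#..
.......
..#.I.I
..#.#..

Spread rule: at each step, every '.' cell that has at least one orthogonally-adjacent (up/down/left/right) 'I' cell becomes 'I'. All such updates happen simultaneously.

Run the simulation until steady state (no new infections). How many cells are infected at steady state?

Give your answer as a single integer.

Step 0 (initial): 3 infected
Step 1: +8 new -> 11 infected
Step 2: +8 new -> 19 infected
Step 3: +5 new -> 24 infected
Step 4: +6 new -> 30 infected
Step 5: +7 new -> 37 infected
Step 6: +7 new -> 44 infected
Step 7: +3 new -> 47 infected
Step 8: +1 new -> 48 infected
Step 9: +0 new -> 48 infected

Answer: 48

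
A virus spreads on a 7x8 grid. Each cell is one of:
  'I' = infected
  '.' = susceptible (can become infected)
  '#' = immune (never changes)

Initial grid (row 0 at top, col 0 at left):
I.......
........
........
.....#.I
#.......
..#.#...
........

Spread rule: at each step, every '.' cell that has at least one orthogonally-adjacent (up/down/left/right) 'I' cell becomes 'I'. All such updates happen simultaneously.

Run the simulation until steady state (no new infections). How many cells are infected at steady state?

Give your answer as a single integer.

Answer: 52

Derivation:
Step 0 (initial): 2 infected
Step 1: +5 new -> 7 infected
Step 2: +7 new -> 14 infected
Step 3: +10 new -> 24 infected
Step 4: +10 new -> 34 infected
Step 5: +8 new -> 42 infected
Step 6: +5 new -> 47 infected
Step 7: +3 new -> 50 infected
Step 8: +2 new -> 52 infected
Step 9: +0 new -> 52 infected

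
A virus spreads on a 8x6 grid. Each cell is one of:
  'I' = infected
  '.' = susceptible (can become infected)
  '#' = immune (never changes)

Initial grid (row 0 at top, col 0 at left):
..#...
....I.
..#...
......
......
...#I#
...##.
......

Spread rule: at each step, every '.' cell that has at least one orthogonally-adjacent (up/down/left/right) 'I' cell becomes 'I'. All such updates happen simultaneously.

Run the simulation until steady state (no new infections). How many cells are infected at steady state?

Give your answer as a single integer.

Step 0 (initial): 2 infected
Step 1: +5 new -> 7 infected
Step 2: +8 new -> 15 infected
Step 3: +4 new -> 19 infected
Step 4: +6 new -> 25 infected
Step 5: +6 new -> 31 infected
Step 6: +4 new -> 35 infected
Step 7: +3 new -> 38 infected
Step 8: +2 new -> 40 infected
Step 9: +1 new -> 41 infected
Step 10: +1 new -> 42 infected
Step 11: +0 new -> 42 infected

Answer: 42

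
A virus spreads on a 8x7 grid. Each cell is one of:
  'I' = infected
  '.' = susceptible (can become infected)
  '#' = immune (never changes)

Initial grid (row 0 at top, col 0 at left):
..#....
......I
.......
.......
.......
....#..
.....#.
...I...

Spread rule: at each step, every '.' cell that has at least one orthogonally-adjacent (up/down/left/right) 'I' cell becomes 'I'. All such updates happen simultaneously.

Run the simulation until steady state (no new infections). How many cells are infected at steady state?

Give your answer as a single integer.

Answer: 53

Derivation:
Step 0 (initial): 2 infected
Step 1: +6 new -> 8 infected
Step 2: +9 new -> 17 infected
Step 3: +10 new -> 27 infected
Step 4: +12 new -> 39 infected
Step 5: +6 new -> 45 infected
Step 6: +5 new -> 50 infected
Step 7: +3 new -> 53 infected
Step 8: +0 new -> 53 infected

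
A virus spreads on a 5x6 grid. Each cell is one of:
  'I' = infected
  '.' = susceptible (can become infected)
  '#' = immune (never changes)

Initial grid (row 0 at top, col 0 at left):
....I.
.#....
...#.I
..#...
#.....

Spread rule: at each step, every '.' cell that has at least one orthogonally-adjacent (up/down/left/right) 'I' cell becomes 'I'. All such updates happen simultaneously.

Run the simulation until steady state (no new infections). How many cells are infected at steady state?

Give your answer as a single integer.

Step 0 (initial): 2 infected
Step 1: +6 new -> 8 infected
Step 2: +4 new -> 12 infected
Step 3: +4 new -> 16 infected
Step 4: +3 new -> 19 infected
Step 5: +3 new -> 22 infected
Step 6: +3 new -> 25 infected
Step 7: +1 new -> 26 infected
Step 8: +0 new -> 26 infected

Answer: 26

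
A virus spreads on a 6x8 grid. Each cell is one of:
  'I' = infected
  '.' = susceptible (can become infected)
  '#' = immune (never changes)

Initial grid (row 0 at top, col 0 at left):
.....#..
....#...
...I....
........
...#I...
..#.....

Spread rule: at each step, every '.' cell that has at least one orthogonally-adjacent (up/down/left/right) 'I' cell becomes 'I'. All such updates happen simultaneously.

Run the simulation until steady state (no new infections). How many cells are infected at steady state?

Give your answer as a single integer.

Answer: 44

Derivation:
Step 0 (initial): 2 infected
Step 1: +7 new -> 9 infected
Step 2: +9 new -> 18 infected
Step 3: +11 new -> 29 infected
Step 4: +8 new -> 37 infected
Step 5: +5 new -> 42 infected
Step 6: +2 new -> 44 infected
Step 7: +0 new -> 44 infected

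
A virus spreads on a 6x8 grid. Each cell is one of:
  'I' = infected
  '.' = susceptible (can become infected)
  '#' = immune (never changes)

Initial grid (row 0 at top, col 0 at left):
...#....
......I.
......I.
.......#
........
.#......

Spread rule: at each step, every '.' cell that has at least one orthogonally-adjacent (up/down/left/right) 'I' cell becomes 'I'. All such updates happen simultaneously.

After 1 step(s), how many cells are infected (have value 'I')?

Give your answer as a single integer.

Answer: 8

Derivation:
Step 0 (initial): 2 infected
Step 1: +6 new -> 8 infected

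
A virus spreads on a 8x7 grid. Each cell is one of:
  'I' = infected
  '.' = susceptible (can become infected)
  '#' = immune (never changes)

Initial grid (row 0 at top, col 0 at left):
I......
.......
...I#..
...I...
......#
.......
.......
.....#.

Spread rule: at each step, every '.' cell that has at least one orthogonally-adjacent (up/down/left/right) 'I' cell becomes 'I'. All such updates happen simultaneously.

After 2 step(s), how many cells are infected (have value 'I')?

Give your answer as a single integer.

Answer: 22

Derivation:
Step 0 (initial): 3 infected
Step 1: +7 new -> 10 infected
Step 2: +12 new -> 22 infected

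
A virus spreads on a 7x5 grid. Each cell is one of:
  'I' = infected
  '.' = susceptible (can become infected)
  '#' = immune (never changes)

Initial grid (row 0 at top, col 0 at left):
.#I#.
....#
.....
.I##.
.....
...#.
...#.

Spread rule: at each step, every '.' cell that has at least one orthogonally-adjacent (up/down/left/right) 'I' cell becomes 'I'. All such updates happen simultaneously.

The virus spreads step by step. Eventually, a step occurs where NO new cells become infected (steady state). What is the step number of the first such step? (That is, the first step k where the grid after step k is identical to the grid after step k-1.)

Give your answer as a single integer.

Answer: 7

Derivation:
Step 0 (initial): 2 infected
Step 1: +4 new -> 6 infected
Step 2: +7 new -> 13 infected
Step 3: +6 new -> 19 infected
Step 4: +5 new -> 24 infected
Step 5: +2 new -> 26 infected
Step 6: +1 new -> 27 infected
Step 7: +0 new -> 27 infected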